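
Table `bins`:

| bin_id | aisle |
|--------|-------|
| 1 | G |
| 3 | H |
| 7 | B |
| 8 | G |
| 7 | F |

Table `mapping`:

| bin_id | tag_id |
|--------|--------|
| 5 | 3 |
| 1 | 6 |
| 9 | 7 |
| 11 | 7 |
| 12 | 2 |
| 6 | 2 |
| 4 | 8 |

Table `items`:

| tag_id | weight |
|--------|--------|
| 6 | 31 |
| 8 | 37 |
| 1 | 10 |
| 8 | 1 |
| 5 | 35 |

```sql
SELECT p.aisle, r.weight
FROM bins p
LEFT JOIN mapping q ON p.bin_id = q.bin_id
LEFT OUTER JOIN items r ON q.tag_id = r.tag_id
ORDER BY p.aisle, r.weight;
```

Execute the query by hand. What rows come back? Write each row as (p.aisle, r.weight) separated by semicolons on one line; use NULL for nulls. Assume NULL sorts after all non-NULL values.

(B, NULL); (F, NULL); (G, 31); (G, NULL); (H, NULL)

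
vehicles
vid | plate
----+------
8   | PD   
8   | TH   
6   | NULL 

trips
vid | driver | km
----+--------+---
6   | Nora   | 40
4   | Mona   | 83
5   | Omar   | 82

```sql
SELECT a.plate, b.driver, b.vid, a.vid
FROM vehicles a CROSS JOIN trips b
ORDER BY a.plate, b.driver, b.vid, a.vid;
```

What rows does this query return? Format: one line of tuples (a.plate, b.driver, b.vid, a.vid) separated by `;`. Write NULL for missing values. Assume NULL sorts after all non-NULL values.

CROSS JOIN pairs every row of `vehicles` with every row of `trips`: 3 × 3 = 9 rows.

(PD, Mona, 4, 8); (PD, Nora, 6, 8); (PD, Omar, 5, 8); (TH, Mona, 4, 8); (TH, Nora, 6, 8); (TH, Omar, 5, 8); (NULL, Mona, 4, 6); (NULL, Nora, 6, 6); (NULL, Omar, 5, 6)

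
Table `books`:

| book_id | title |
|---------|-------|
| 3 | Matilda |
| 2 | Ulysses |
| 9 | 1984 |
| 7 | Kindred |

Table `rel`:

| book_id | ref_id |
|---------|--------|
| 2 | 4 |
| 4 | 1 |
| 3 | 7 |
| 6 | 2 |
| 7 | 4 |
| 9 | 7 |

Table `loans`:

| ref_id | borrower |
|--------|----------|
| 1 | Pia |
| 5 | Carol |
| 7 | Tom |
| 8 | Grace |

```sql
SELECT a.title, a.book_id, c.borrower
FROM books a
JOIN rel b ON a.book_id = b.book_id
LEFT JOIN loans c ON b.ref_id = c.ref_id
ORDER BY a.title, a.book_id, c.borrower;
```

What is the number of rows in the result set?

Joins associate left-to-right: books INNER JOIN rel on book_id gives 4 intermediate row(s).
Then LEFT JOIN `loans c` on ref_id: each of those 4 rows is kept; rows whose b.ref_id has no match in c get NULL for c's columns.
Result: 4 row(s).

4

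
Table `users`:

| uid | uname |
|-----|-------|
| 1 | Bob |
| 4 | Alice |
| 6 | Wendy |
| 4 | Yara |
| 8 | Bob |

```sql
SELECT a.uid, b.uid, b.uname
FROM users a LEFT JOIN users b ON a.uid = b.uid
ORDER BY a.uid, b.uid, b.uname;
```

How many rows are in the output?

7

LEFT JOIN keeps every row from `users a`; unmatched rows get NULL for `users b`'s columns.
Matching on a.uid = b.uid.
- a[0] uid=1 → 1 match(es) in b → 1 row(s).
- a[1] uid=4 → 2 match(es) in b → 2 row(s).
- a[2] uid=6 → 1 match(es) in b → 1 row(s).
- a[3] uid=4 → 2 match(es) in b → 2 row(s).
- a[4] uid=8 → 1 match(es) in b → 1 row(s).
Total: 7 rows.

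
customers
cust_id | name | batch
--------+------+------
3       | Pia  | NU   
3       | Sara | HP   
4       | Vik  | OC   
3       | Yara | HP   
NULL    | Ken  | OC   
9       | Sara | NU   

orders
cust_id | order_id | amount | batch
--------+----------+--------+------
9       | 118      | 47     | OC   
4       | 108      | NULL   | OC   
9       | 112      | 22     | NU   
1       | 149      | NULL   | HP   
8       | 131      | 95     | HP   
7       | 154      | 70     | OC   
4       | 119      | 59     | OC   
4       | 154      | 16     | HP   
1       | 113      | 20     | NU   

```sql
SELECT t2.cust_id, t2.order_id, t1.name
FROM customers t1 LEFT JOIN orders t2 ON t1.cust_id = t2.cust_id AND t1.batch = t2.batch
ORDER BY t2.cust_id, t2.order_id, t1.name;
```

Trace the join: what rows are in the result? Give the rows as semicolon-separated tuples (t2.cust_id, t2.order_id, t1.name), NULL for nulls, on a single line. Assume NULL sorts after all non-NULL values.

(4, 108, Vik); (4, 119, Vik); (9, 112, Sara); (NULL, NULL, Ken); (NULL, NULL, Pia); (NULL, NULL, Sara); (NULL, NULL, Yara)

LEFT JOIN keeps every row from `customers`; unmatched rows get NULL for `orders`'s columns.
Matching on t1.cust_id = t2.cust_id AND t1.batch = t2.batch. A NULL in a compared column never satisfies the condition.
- cust_id=3, batch=NU: no t2 row matches, row kept with t2 columns NULL.
- cust_id=3, batch=HP: no t2 row matches, row kept with t2 columns NULL.
- cust_id=4, batch=OC: 2 matching t2 row(s), so 2 row(s) emitted.
- cust_id=3, batch=HP: no t2 row matches, row kept with t2 columns NULL.
- cust_id=NULL, batch=OC: no t2 row matches, row kept with t2 columns NULL.
- cust_id=9, batch=NU: 1 matching t2 row(s), so 1 row(s) emitted.
After projecting and ordering:
t2.cust_id | t2.order_id | t1.name
4 | 108 | Vik
4 | 119 | Vik
9 | 112 | Sara
NULL | NULL | Ken
NULL | NULL | Pia
NULL | NULL | Sara
NULL | NULL | Yara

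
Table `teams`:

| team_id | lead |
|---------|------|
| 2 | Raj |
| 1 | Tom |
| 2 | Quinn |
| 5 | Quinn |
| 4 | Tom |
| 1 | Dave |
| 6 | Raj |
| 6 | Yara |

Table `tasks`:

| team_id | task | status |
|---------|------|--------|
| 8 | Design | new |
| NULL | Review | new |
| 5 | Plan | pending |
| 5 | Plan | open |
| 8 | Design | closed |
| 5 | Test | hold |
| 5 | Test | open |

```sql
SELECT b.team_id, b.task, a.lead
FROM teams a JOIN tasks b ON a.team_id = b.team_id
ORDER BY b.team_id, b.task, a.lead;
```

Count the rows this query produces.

4

INNER JOIN keeps only pairs where the ON condition holds.
Matching on a.team_id = b.team_id. A NULL in a compared column never satisfies the condition.
Matched pairs: 4.
Total: 4 rows.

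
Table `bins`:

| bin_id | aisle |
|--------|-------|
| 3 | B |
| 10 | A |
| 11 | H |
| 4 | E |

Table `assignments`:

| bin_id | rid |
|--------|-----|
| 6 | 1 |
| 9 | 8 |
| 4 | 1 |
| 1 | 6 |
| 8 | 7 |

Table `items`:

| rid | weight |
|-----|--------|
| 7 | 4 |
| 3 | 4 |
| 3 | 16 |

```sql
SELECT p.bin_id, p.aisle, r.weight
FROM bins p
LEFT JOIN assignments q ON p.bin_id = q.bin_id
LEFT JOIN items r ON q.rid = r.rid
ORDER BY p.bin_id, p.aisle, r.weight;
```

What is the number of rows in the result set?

4

Evaluate left to right. First `bins p LEFT JOIN assignments q` on bin_id: 4 row(s).
Then LEFT JOIN `items r` on rid: each of those 4 rows is kept; rows whose q.rid has no match in r get NULL for r's columns.
Result: 4 row(s).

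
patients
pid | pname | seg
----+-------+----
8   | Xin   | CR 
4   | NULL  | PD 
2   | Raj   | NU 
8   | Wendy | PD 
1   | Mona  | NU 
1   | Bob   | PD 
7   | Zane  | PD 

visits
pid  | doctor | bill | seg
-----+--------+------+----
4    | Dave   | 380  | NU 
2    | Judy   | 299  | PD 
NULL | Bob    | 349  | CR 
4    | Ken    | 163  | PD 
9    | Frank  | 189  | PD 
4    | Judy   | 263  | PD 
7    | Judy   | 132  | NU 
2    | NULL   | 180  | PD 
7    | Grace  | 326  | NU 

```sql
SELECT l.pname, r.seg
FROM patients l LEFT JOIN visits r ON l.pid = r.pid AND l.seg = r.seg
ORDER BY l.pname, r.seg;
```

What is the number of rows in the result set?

LEFT JOIN keeps every row from `patients`; unmatched rows get NULL for `visits`'s columns.
Matching on l.pid = r.pid AND l.seg = r.seg. A NULL in a compared column never satisfies the condition.
- l[0] pid=8, seg=CR → no match; kept with NULLs on the r side.
- l[1] pid=4, seg=PD → 2 match(es) in r → 2 row(s).
- l[2] pid=2, seg=NU → no match; kept with NULLs on the r side.
- l[3] pid=8, seg=PD → no match; kept with NULLs on the r side.
- l[4] pid=1, seg=NU → no match; kept with NULLs on the r side.
- l[5] pid=1, seg=PD → no match; kept with NULLs on the r side.
- l[6] pid=7, seg=PD → no match; kept with NULLs on the r side.
Total: 2 matched + 6 padded = 8 rows.

8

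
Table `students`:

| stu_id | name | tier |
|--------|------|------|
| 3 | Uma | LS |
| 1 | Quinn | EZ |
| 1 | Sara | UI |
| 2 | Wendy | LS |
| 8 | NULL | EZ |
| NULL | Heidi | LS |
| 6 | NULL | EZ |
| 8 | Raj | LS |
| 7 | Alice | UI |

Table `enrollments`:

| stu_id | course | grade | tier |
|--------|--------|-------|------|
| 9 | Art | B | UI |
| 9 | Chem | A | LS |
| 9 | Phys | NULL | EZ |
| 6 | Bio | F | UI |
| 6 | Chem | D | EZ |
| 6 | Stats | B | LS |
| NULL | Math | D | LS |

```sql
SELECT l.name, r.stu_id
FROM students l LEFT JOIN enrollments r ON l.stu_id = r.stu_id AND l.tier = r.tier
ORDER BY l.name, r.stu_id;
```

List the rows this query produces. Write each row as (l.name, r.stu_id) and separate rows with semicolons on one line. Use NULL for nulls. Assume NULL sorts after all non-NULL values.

LEFT JOIN keeps every row from `students`; unmatched rows get NULL for `enrollments`'s columns.
Matching on l.stu_id = r.stu_id AND l.tier = r.tier. A NULL in a compared column never satisfies the condition.
- l (stu_id=3, tier=LS) has no partner → padded with NULL.
- l (stu_id=1, tier=EZ) has no partner → padded with NULL.
- l (stu_id=1, tier=UI) has no partner → padded with NULL.
- l (stu_id=2, tier=LS) has no partner → padded with NULL.
- l (stu_id=8, tier=EZ) has no partner → padded with NULL.
- l (stu_id=NULL, tier=LS) has no partner → padded with NULL.
- l (stu_id=6, tier=EZ) pairs with 1 row(s) of r.
- l (stu_id=8, tier=LS) has no partner → padded with NULL.
- l (stu_id=7, tier=UI) has no partner → padded with NULL.
After projecting and ordering:
l.name | r.stu_id
Alice | NULL
Heidi | NULL
Quinn | NULL
Raj | NULL
Sara | NULL
Uma | NULL
Wendy | NULL
NULL | 6
NULL | NULL

(Alice, NULL); (Heidi, NULL); (Quinn, NULL); (Raj, NULL); (Sara, NULL); (Uma, NULL); (Wendy, NULL); (NULL, 6); (NULL, NULL)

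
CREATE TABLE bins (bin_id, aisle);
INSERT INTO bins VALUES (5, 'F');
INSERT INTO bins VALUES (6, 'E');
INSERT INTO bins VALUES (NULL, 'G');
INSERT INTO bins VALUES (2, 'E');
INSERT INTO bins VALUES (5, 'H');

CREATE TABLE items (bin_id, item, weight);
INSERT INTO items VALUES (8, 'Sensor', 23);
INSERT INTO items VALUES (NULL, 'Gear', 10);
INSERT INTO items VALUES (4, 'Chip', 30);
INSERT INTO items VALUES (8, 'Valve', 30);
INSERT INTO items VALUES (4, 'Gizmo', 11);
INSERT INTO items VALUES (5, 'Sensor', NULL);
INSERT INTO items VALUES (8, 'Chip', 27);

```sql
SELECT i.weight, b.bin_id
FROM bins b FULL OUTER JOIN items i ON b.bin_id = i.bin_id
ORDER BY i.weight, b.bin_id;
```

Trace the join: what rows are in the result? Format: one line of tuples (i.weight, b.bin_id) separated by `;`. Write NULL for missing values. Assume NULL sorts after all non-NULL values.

(10, NULL); (11, NULL); (23, NULL); (27, NULL); (30, NULL); (30, NULL); (NULL, 2); (NULL, 5); (NULL, 5); (NULL, 6); (NULL, NULL)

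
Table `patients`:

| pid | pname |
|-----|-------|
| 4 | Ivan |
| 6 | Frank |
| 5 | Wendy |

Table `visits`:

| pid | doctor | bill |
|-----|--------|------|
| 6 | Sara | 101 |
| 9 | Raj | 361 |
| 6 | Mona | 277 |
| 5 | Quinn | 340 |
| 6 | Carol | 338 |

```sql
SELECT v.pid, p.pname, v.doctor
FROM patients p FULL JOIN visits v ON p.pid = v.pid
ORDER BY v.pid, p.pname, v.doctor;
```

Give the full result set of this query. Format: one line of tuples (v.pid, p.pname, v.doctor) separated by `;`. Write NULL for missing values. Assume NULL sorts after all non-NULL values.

(5, Wendy, Quinn); (6, Frank, Carol); (6, Frank, Mona); (6, Frank, Sara); (9, NULL, Raj); (NULL, Ivan, NULL)

FULL OUTER JOIN keeps every row from both sides; unmatched rows get NULL for the other side's columns.
Matching on p.pid = v.pid.
- p row (pid=4): no match → kept, v columns NULL.
- p row (pid=6): matches 3 v row(s) → 3 output row(s).
- p row (pid=5): matches 1 v row(s) → 1 output row(s).
- 1 row(s) from v found no p partner → padded with NULL.
After projecting and ordering:
v.pid | p.pname | v.doctor
5 | Wendy | Quinn
6 | Frank | Carol
6 | Frank | Mona
6 | Frank | Sara
9 | NULL | Raj
NULL | Ivan | NULL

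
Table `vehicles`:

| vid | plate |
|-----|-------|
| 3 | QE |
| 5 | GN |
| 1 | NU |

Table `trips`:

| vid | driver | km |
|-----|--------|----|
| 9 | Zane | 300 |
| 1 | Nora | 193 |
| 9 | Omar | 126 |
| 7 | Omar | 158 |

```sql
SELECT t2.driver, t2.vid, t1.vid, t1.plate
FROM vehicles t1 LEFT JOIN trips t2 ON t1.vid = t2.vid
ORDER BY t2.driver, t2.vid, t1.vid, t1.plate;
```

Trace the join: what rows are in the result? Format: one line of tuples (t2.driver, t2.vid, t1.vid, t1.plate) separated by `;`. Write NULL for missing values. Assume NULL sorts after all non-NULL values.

(Nora, 1, 1, NU); (NULL, NULL, 3, QE); (NULL, NULL, 5, GN)

LEFT JOIN keeps every row from `vehicles`; unmatched rows get NULL for `trips`'s columns.
Matching on t1.vid = t2.vid.
- t1 row (vid=3): no match → kept, t2 columns NULL.
- t1 row (vid=5): no match → kept, t2 columns NULL.
- t1 row (vid=1): matches 1 t2 row(s) → 1 output row(s).
After projecting and ordering:
t2.driver | t2.vid | t1.vid | t1.plate
Nora | 1 | 1 | NU
NULL | NULL | 3 | QE
NULL | NULL | 5 | GN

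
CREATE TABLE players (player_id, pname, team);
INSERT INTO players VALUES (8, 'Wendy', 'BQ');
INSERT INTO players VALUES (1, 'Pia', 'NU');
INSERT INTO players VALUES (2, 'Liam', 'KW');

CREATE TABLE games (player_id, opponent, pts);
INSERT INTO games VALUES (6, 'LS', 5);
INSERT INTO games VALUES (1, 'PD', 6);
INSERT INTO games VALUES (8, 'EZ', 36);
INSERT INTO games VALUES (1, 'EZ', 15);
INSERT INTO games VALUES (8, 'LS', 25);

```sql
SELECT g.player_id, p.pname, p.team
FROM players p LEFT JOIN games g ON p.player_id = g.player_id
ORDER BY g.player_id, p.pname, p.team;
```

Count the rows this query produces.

LEFT JOIN keeps every row from `players`; unmatched rows get NULL for `games`'s columns.
Matching on p.player_id = g.player_id.
Matched pairs: 4; unmatched p rows kept: 1.
Total: 4 matched + 1 padded = 5 rows.

5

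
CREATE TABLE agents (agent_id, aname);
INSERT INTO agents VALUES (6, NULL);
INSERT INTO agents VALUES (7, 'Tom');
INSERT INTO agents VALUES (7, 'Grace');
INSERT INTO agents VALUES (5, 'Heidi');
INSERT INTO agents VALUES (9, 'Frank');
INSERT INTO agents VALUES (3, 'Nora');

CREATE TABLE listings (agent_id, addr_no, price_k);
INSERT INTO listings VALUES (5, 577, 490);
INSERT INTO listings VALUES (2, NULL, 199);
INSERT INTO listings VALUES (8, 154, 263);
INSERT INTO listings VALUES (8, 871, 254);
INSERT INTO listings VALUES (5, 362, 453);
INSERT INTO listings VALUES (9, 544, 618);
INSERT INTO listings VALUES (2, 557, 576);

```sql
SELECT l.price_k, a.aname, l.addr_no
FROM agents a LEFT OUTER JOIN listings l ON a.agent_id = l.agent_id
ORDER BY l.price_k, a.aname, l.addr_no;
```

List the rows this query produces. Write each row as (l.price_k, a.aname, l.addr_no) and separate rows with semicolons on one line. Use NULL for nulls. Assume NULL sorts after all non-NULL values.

(453, Heidi, 362); (490, Heidi, 577); (618, Frank, 544); (NULL, Grace, NULL); (NULL, Nora, NULL); (NULL, Tom, NULL); (NULL, NULL, NULL)

LEFT JOIN keeps every row from `agents`; unmatched rows get NULL for `listings`'s columns.
Matching on a.agent_id = l.agent_id.
- agent_id=6: no l row matches, row kept with l columns NULL.
- agent_id=7: no l row matches, row kept with l columns NULL.
- agent_id=7: no l row matches, row kept with l columns NULL.
- agent_id=5: 2 matching l row(s), so 2 row(s) emitted.
- agent_id=9: 1 matching l row(s), so 1 row(s) emitted.
- agent_id=3: no l row matches, row kept with l columns NULL.
After projecting and ordering:
l.price_k | a.aname | l.addr_no
453 | Heidi | 362
490 | Heidi | 577
618 | Frank | 544
NULL | Grace | NULL
NULL | Nora | NULL
NULL | Tom | NULL
NULL | NULL | NULL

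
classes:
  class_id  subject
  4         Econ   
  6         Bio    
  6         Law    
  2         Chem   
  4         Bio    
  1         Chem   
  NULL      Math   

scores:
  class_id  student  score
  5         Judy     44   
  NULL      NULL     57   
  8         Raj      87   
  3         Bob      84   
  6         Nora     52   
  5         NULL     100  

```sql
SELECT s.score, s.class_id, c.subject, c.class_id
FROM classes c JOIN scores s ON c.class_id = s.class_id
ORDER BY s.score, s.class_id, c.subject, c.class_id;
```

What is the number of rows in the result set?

2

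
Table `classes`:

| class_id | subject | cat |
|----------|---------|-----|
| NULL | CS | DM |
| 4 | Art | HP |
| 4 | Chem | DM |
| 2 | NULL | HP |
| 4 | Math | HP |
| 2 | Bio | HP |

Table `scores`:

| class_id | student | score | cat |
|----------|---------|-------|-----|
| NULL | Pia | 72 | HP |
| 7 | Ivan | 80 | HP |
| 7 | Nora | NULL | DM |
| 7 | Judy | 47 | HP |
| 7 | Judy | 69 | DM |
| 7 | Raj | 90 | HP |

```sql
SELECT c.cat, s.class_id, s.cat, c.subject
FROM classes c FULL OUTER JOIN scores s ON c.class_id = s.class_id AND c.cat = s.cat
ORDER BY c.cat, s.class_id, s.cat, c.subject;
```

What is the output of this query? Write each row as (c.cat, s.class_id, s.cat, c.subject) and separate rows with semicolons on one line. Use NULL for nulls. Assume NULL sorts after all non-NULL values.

FULL OUTER JOIN keeps every row from both sides; unmatched rows get NULL for the other side's columns.
Matching on c.class_id = s.class_id AND c.cat = s.cat. A NULL in a compared column never satisfies the condition.
- class_id=NULL, cat=DM: no s row matches, row kept with s columns NULL.
- class_id=4, cat=HP: no s row matches, row kept with s columns NULL.
- class_id=4, cat=DM: no s row matches, row kept with s columns NULL.
- class_id=2, cat=HP: no s row matches, row kept with s columns NULL.
- class_id=4, cat=HP: no s row matches, row kept with s columns NULL.
- class_id=2, cat=HP: no s row matches, row kept with s columns NULL.
- 6 row(s) from s found no c partner → padded with NULL.

(DM, NULL, NULL, CS); (DM, NULL, NULL, Chem); (HP, NULL, NULL, Art); (HP, NULL, NULL, Bio); (HP, NULL, NULL, Math); (HP, NULL, NULL, NULL); (NULL, 7, DM, NULL); (NULL, 7, DM, NULL); (NULL, 7, HP, NULL); (NULL, 7, HP, NULL); (NULL, 7, HP, NULL); (NULL, NULL, HP, NULL)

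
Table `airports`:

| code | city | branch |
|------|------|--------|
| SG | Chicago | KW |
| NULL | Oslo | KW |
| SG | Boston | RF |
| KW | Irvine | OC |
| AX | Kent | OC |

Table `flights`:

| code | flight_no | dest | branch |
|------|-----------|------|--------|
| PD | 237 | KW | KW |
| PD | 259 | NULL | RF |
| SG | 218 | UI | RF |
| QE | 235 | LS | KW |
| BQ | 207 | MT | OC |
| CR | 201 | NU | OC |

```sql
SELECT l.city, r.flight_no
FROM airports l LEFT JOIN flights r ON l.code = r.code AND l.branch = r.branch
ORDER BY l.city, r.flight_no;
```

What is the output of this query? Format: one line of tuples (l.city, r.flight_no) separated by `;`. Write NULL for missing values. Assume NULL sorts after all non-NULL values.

(Boston, 218); (Chicago, NULL); (Irvine, NULL); (Kent, NULL); (Oslo, NULL)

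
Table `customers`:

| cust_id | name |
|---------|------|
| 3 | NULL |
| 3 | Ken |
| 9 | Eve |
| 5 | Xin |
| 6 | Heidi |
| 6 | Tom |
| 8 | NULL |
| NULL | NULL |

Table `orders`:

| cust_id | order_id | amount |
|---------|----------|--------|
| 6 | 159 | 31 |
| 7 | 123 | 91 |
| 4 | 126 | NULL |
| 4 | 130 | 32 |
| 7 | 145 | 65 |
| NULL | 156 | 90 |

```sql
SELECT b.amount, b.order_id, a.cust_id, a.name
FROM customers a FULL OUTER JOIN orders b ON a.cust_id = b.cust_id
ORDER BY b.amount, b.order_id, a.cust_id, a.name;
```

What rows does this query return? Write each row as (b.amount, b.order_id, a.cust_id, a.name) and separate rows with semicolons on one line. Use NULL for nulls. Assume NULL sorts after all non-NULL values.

(31, 159, 6, Heidi); (31, 159, 6, Tom); (32, 130, NULL, NULL); (65, 145, NULL, NULL); (90, 156, NULL, NULL); (91, 123, NULL, NULL); (NULL, 126, NULL, NULL); (NULL, NULL, 3, Ken); (NULL, NULL, 3, NULL); (NULL, NULL, 5, Xin); (NULL, NULL, 8, NULL); (NULL, NULL, 9, Eve); (NULL, NULL, NULL, NULL)

FULL OUTER JOIN keeps every row from both sides; unmatched rows get NULL for the other side's columns.
Matching on a.cust_id = b.cust_id. A NULL in a compared column never satisfies the condition.
- a[0] cust_id=3 → no match; kept with NULLs on the b side.
- a[1] cust_id=3 → no match; kept with NULLs on the b side.
- a[2] cust_id=9 → no match; kept with NULLs on the b side.
- a[3] cust_id=5 → no match; kept with NULLs on the b side.
- a[4] cust_id=6 → 1 match(es) in b → 1 row(s).
- a[5] cust_id=6 → 1 match(es) in b → 1 row(s).
- a[6] cust_id=8 → no match; kept with NULLs on the b side.
- a[7] cust_id=NULL → no match; kept with NULLs on the b side.
- plus 5 unmatched b row(s), each kept with NULL a columns.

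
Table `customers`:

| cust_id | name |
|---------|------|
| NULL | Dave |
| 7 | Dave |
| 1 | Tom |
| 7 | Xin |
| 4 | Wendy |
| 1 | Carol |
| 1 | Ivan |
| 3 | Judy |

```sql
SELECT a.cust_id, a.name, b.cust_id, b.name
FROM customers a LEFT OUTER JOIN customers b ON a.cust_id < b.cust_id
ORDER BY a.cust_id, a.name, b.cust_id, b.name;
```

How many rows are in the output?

LEFT JOIN keeps every row from `customers a`; unmatched rows get NULL for `customers b`'s columns.
Matching on a.cust_id < b.cust_id. A NULL in a compared column never satisfies the condition.
- a[0] cust_id=NULL → no match; kept with NULLs on the b side.
- a[1] cust_id=7 → no match; kept with NULLs on the b side.
- a[2] cust_id=1 → 4 match(es) in b → 4 row(s).
- a[3] cust_id=7 → no match; kept with NULLs on the b side.
- a[4] cust_id=4 → 2 match(es) in b → 2 row(s).
- a[5] cust_id=1 → 4 match(es) in b → 4 row(s).
- a[6] cust_id=1 → 4 match(es) in b → 4 row(s).
- a[7] cust_id=3 → 3 match(es) in b → 3 row(s).
Total: 17 matched + 3 padded = 20 rows.

20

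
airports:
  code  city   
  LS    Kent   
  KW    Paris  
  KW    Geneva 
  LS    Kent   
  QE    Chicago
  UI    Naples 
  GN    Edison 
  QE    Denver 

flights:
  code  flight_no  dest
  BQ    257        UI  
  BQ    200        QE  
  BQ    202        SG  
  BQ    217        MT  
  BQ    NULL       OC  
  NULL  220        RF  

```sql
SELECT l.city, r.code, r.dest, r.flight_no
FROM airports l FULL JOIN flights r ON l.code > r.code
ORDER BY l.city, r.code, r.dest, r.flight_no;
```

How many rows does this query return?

FULL OUTER JOIN keeps every row from both sides; unmatched rows get NULL for the other side's columns.
Matching on l.code > r.code. A NULL in a compared column never satisfies the condition.
- l row (code=LS): matches 5 r row(s) → 5 output row(s).
- l row (code=KW): matches 5 r row(s) → 5 output row(s).
- l row (code=KW): matches 5 r row(s) → 5 output row(s).
- l row (code=LS): matches 5 r row(s) → 5 output row(s).
- l row (code=QE): matches 5 r row(s) → 5 output row(s).
- l row (code=UI): matches 5 r row(s) → 5 output row(s).
- l row (code=GN): matches 5 r row(s) → 5 output row(s).
- l row (code=QE): matches 5 r row(s) → 5 output row(s).
- plus 1 unmatched r row(s), each kept with NULL l columns.
Total: 40 matched + 1 padded = 41 rows.

41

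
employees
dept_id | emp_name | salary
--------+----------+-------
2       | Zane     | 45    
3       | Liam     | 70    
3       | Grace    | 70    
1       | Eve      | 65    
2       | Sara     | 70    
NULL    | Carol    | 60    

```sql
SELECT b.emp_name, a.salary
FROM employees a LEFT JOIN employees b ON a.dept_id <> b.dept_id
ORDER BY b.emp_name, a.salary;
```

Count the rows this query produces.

LEFT JOIN keeps every row from `employees a`; unmatched rows get NULL for `employees b`'s columns.
Matching on a.dept_id <> b.dept_id. A NULL in a compared column never satisfies the condition.
Matched pairs: 16; unmatched a rows kept: 1.
Total: 16 matched + 1 padded = 17 rows.

17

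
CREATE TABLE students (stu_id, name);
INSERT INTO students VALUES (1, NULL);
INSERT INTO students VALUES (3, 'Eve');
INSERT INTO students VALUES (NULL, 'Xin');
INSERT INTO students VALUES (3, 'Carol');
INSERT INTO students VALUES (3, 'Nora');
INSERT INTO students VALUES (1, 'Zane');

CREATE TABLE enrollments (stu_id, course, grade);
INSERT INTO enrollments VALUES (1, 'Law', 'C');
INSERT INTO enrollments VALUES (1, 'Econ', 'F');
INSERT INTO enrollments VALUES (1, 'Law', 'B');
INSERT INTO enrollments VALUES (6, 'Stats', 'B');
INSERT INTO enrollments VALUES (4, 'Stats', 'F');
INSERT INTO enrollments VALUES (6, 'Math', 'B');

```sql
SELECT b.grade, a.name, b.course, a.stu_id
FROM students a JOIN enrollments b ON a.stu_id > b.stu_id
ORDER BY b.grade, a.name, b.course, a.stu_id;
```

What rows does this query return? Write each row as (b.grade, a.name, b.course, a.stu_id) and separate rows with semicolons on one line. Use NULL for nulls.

(B, Carol, Law, 3); (B, Eve, Law, 3); (B, Nora, Law, 3); (C, Carol, Law, 3); (C, Eve, Law, 3); (C, Nora, Law, 3); (F, Carol, Econ, 3); (F, Eve, Econ, 3); (F, Nora, Econ, 3)

INNER JOIN keeps only pairs where the ON condition holds.
Matching on a.stu_id > b.stu_id. A NULL in a compared column never satisfies the condition.
- a row (stu_id=1): no match → dropped.
- a row (stu_id=3): matches 3 b row(s) → 3 output row(s).
- a row (stu_id=NULL): no match → dropped.
- a row (stu_id=3): matches 3 b row(s) → 3 output row(s).
- a row (stu_id=3): matches 3 b row(s) → 3 output row(s).
- a row (stu_id=1): no match → dropped.
After projecting and ordering:
b.grade | a.name | b.course | a.stu_id
B | Carol | Law | 3
B | Eve | Law | 3
B | Nora | Law | 3
C | Carol | Law | 3
C | Eve | Law | 3
C | Nora | Law | 3
F | Carol | Econ | 3
F | Eve | Econ | 3
F | Nora | Econ | 3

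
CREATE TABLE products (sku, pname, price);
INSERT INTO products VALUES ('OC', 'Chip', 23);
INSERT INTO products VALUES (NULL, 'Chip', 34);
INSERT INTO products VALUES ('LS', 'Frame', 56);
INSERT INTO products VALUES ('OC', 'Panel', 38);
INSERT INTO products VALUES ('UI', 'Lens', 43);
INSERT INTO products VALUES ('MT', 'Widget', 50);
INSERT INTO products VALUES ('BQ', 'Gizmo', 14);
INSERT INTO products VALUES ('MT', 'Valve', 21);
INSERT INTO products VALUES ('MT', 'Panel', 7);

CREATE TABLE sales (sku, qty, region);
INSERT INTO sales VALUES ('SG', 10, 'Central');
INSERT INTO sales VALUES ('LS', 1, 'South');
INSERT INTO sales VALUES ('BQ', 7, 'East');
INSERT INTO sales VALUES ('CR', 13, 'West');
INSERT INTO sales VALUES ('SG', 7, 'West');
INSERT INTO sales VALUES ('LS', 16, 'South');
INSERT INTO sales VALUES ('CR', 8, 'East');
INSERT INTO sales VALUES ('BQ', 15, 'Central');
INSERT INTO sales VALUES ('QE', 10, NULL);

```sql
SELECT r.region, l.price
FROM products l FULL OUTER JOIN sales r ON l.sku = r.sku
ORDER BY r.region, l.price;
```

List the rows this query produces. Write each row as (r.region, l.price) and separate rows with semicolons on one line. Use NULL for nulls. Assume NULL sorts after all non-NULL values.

FULL OUTER JOIN keeps every row from both sides; unmatched rows get NULL for the other side's columns.
Matching on l.sku = r.sku. A NULL in a compared column never satisfies the condition.
- l[0] sku=OC → no match; kept with NULLs on the r side.
- l[1] sku=NULL → no match; kept with NULLs on the r side.
- l[2] sku=LS → 2 match(es) in r → 2 row(s).
- l[3] sku=OC → no match; kept with NULLs on the r side.
- l[4] sku=UI → no match; kept with NULLs on the r side.
- l[5] sku=MT → no match; kept with NULLs on the r side.
- l[6] sku=BQ → 2 match(es) in r → 2 row(s).
- l[7] sku=MT → no match; kept with NULLs on the r side.
- l[8] sku=MT → no match; kept with NULLs on the r side.
- plus 5 unmatched r row(s), each kept with NULL l columns.

(Central, 14); (Central, NULL); (East, 14); (East, NULL); (South, 56); (South, 56); (West, NULL); (West, NULL); (NULL, 7); (NULL, 21); (NULL, 23); (NULL, 34); (NULL, 38); (NULL, 43); (NULL, 50); (NULL, NULL)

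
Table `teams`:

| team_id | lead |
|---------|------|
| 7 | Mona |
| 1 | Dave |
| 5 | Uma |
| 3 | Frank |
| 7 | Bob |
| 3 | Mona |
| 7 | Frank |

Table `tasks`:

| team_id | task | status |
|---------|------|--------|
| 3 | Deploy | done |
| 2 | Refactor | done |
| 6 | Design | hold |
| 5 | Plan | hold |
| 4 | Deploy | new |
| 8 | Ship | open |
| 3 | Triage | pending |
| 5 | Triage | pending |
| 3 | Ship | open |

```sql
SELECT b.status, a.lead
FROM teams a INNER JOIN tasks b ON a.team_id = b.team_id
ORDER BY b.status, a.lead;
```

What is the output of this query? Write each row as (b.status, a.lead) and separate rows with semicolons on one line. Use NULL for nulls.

(done, Frank); (done, Mona); (hold, Uma); (open, Frank); (open, Mona); (pending, Frank); (pending, Mona); (pending, Uma)

INNER JOIN keeps only pairs where the ON condition holds.
Matching on a.team_id = b.team_id.
Matched pairs: 8.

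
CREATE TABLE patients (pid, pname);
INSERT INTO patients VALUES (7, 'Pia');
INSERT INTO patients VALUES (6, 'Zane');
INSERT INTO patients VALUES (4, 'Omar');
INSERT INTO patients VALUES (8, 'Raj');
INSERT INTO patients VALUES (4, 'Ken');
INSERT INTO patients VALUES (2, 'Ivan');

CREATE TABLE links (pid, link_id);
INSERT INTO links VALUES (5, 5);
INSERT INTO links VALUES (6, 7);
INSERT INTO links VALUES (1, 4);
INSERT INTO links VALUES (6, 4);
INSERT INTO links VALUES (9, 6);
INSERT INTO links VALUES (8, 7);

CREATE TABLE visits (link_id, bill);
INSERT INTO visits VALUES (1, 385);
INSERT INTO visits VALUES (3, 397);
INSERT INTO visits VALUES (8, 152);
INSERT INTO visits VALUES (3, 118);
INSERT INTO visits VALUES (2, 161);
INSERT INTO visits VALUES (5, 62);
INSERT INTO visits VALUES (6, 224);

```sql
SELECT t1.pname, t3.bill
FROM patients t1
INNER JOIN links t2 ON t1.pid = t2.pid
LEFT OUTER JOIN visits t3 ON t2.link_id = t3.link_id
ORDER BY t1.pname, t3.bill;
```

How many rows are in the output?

3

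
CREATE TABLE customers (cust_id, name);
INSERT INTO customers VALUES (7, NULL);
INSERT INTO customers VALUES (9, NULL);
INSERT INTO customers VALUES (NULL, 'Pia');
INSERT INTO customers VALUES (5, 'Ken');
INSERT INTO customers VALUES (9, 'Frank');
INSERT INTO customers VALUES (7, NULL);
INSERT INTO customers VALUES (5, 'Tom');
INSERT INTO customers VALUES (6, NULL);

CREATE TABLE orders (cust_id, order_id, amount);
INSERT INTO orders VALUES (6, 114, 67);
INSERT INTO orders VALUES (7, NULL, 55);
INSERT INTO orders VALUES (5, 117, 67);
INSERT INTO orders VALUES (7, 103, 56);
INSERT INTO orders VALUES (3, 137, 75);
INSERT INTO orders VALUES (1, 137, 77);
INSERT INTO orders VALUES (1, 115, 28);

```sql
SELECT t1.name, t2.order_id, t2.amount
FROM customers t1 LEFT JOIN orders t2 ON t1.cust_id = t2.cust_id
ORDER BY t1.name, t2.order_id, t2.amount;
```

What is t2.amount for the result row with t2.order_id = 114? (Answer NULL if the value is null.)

67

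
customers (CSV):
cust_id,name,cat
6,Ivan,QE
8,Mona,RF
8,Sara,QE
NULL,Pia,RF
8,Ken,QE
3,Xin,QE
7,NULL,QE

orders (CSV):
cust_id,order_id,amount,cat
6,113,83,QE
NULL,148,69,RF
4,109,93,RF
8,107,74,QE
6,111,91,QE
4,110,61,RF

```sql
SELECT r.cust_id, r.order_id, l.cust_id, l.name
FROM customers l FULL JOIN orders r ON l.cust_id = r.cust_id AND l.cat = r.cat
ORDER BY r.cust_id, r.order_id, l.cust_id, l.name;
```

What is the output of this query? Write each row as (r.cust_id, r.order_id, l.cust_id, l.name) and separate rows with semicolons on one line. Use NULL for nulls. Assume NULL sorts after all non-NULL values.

(4, 109, NULL, NULL); (4, 110, NULL, NULL); (6, 111, 6, Ivan); (6, 113, 6, Ivan); (8, 107, 8, Ken); (8, 107, 8, Sara); (NULL, 148, NULL, NULL); (NULL, NULL, 3, Xin); (NULL, NULL, 7, NULL); (NULL, NULL, 8, Mona); (NULL, NULL, NULL, Pia)

FULL OUTER JOIN keeps every row from both sides; unmatched rows get NULL for the other side's columns.
Matching on l.cust_id = r.cust_id AND l.cat = r.cat. A NULL in a compared column never satisfies the condition.
Matched pairs: 4; unmatched l rows kept: 4; unmatched r rows kept: 3.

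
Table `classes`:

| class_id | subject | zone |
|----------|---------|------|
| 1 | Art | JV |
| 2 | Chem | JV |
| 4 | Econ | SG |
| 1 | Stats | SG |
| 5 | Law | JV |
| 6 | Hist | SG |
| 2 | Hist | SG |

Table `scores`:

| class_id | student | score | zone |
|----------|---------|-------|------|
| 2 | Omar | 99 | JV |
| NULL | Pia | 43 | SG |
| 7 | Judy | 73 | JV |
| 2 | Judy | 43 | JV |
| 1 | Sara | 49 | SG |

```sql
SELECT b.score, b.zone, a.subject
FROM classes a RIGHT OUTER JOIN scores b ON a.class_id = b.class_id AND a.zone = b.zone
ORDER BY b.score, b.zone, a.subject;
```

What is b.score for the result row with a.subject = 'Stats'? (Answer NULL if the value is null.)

49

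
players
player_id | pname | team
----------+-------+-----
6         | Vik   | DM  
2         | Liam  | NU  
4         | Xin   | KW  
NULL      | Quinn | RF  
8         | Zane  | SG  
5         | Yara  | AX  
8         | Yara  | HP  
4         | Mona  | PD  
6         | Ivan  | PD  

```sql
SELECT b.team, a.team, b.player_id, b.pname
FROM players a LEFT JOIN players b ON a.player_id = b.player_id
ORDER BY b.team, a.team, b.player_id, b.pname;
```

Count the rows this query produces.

LEFT JOIN keeps every row from `players a`; unmatched rows get NULL for `players b`'s columns.
Matching on a.player_id = b.player_id. A NULL in a compared column never satisfies the condition.
- a (player_id=6) pairs with 2 row(s) of b.
- a (player_id=2) pairs with 1 row(s) of b.
- a (player_id=4) pairs with 2 row(s) of b.
- a (player_id=NULL) has no partner → padded with NULL.
- a (player_id=8) pairs with 2 row(s) of b.
- a (player_id=5) pairs with 1 row(s) of b.
- a (player_id=8) pairs with 2 row(s) of b.
- a (player_id=4) pairs with 2 row(s) of b.
- a (player_id=6) pairs with 2 row(s) of b.
Total: 14 matched + 1 padded = 15 rows.

15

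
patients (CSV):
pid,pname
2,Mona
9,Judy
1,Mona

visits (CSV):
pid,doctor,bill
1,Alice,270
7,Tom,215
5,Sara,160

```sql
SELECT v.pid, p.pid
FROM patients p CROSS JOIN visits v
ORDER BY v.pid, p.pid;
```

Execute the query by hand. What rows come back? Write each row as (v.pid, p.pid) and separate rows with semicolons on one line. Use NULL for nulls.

CROSS JOIN pairs every row of `patients` with every row of `visits`: 3 × 3 = 9 rows.
After projecting and ordering:
v.pid | p.pid
1 | 1
1 | 2
1 | 9
5 | 1
5 | 2
5 | 9
7 | 1
7 | 2
7 | 9

(1, 1); (1, 2); (1, 9); (5, 1); (5, 2); (5, 9); (7, 1); (7, 2); (7, 9)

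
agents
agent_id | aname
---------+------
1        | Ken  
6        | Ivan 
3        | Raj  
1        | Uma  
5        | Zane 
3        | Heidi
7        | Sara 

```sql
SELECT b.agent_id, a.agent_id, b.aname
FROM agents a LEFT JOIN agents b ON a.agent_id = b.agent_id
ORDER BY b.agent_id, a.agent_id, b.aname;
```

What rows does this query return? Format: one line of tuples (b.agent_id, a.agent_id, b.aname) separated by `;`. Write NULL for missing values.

LEFT JOIN keeps every row from `agents a`; unmatched rows get NULL for `agents b`'s columns.
Matching on a.agent_id = b.agent_id.
Matched pairs: 11; unmatched a rows kept: 0.

(1, 1, Ken); (1, 1, Ken); (1, 1, Uma); (1, 1, Uma); (3, 3, Heidi); (3, 3, Heidi); (3, 3, Raj); (3, 3, Raj); (5, 5, Zane); (6, 6, Ivan); (7, 7, Sara)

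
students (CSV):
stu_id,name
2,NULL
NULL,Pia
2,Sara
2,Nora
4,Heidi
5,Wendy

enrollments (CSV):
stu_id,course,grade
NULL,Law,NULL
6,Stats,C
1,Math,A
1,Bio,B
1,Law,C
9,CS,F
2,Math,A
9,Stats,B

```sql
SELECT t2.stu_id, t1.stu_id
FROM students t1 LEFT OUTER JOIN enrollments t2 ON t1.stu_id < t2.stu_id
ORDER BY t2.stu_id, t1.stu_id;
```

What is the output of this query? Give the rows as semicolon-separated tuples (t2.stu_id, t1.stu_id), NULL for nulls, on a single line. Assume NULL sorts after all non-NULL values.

(6, 2); (6, 2); (6, 2); (6, 4); (6, 5); (9, 2); (9, 2); (9, 2); (9, 2); (9, 2); (9, 2); (9, 4); (9, 4); (9, 5); (9, 5); (NULL, NULL)

LEFT JOIN keeps every row from `students`; unmatched rows get NULL for `enrollments`'s columns.
Matching on t1.stu_id < t2.stu_id. A NULL in a compared column never satisfies the condition.
- t1 row (stu_id=2): matches 3 t2 row(s) → 3 output row(s).
- t1 row (stu_id=NULL): no match → kept, t2 columns NULL.
- t1 row (stu_id=2): matches 3 t2 row(s) → 3 output row(s).
- t1 row (stu_id=2): matches 3 t2 row(s) → 3 output row(s).
- t1 row (stu_id=4): matches 3 t2 row(s) → 3 output row(s).
- t1 row (stu_id=5): matches 3 t2 row(s) → 3 output row(s).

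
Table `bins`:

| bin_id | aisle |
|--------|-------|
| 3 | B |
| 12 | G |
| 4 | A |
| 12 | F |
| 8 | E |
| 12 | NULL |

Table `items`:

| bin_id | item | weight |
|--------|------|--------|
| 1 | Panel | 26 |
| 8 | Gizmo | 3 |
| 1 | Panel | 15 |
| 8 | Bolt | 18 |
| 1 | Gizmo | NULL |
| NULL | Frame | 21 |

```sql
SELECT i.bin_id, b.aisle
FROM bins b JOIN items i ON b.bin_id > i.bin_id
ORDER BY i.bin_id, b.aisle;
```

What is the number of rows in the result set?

24

INNER JOIN keeps only pairs where the ON condition holds.
Matching on b.bin_id > i.bin_id. A NULL in a compared column never satisfies the condition.
Matched pairs: 24.
Total: 24 rows.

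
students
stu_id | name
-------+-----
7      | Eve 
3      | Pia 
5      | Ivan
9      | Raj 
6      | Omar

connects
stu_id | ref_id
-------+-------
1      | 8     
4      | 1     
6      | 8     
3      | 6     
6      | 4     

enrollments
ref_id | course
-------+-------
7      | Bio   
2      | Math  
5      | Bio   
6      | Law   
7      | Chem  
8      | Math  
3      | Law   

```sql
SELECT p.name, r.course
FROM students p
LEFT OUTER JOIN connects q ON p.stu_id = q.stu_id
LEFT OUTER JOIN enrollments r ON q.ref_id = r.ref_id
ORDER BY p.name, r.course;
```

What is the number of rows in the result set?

Evaluate left to right. First `students p LEFT JOIN connects q` on stu_id: 6 row(s).
Then LEFT JOIN `enrollments r` on ref_id: each of those 6 rows is kept; rows whose q.ref_id has no match in r get NULL for r's columns.
Result: 6 row(s).

6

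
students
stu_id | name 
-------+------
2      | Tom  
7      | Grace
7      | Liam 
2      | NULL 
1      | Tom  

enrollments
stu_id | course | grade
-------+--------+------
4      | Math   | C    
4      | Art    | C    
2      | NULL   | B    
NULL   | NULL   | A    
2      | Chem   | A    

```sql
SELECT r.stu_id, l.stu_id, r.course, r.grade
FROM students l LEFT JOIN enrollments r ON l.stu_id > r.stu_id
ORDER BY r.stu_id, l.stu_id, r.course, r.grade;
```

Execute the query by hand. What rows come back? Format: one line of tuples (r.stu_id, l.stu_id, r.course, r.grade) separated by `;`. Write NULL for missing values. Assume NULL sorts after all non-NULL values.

(2, 7, Chem, A); (2, 7, Chem, A); (2, 7, NULL, B); (2, 7, NULL, B); (4, 7, Art, C); (4, 7, Art, C); (4, 7, Math, C); (4, 7, Math, C); (NULL, 1, NULL, NULL); (NULL, 2, NULL, NULL); (NULL, 2, NULL, NULL)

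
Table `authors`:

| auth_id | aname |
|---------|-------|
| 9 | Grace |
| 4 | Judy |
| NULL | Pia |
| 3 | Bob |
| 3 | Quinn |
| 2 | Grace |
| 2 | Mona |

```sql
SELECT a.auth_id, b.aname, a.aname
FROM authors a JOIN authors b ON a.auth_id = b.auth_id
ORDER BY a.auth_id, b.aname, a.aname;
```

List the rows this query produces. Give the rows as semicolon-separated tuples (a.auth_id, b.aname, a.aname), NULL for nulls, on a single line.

(2, Grace, Grace); (2, Grace, Mona); (2, Mona, Grace); (2, Mona, Mona); (3, Bob, Bob); (3, Bob, Quinn); (3, Quinn, Bob); (3, Quinn, Quinn); (4, Judy, Judy); (9, Grace, Grace)

INNER JOIN keeps only pairs where the ON condition holds.
Matching on a.auth_id = b.auth_id. A NULL in a compared column never satisfies the condition.
Matched pairs: 10.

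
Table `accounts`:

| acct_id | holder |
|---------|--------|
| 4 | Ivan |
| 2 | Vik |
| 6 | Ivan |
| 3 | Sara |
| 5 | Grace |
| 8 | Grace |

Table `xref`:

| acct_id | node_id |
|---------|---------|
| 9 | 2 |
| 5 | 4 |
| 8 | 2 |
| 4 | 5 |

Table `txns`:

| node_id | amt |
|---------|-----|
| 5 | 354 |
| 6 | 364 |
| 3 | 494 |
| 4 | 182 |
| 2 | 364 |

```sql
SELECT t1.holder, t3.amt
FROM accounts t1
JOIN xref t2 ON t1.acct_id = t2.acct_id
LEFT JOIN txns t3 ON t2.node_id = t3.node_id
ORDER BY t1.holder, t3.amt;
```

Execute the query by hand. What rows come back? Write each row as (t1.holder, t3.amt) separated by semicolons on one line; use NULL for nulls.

(Grace, 182); (Grace, 364); (Ivan, 354)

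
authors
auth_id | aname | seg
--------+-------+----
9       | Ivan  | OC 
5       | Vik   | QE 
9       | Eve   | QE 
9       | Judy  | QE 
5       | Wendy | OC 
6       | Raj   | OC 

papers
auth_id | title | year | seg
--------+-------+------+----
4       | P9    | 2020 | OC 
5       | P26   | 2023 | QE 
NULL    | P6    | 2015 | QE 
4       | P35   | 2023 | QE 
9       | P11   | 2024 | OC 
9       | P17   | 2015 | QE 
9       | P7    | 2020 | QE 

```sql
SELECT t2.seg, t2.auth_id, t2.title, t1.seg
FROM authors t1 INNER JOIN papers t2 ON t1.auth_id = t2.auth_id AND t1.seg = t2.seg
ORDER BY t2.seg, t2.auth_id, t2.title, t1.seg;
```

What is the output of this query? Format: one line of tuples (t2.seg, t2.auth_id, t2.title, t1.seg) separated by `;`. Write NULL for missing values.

(OC, 9, P11, OC); (QE, 5, P26, QE); (QE, 9, P17, QE); (QE, 9, P17, QE); (QE, 9, P7, QE); (QE, 9, P7, QE)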